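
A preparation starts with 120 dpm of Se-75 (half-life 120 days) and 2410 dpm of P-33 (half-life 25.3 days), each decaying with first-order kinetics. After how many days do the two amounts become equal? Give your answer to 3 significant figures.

139 days

Set 120·(1/2)^(t/120) = 2410·(1/2)^(t/25.3).
Taking log₂: log₂(120/2410) = t·(1/120 − 1/25.3).
log₂(0.049793) = -4.3279; 1/120 − 1/25.3 = -0.031192.
t = -4.3279 / -0.031192 ≈ 138.75 days.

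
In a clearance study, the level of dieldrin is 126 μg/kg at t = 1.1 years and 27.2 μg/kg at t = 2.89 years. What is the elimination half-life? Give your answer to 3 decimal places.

0.809 years

Over Δt = 2.89 − 1.1 = 1.79 years, the level fell by a factor of 126/27.2 ≈ 4.6324.
n = log₂(4.6324) ≈ 2.2117 half-lives, so t½ = 1.79/2.2117 ≈ 0.80932 years.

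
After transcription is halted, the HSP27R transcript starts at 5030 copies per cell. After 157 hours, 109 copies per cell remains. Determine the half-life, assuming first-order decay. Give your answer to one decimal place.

A/A₀ = 109/5030 ≈ 0.02167.
n = log₂(46.147) ≈ 5.5282 half-lives elapsed in 157 hours.
t½ = 157/5.5282 ≈ 28.4 hours.

28.4 hours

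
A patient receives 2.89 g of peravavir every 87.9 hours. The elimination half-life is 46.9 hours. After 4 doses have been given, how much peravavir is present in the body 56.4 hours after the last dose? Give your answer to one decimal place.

The 4 doses were given 320.1, 232.2, 144.3, 56.4 hours ago.
Total = 2.89·(1/2)^(320.1/46.9) + 2.89·(1/2)^(232.2/46.9) + 2.89·(1/2)^(144.3/46.9) + 2.89·(1/2)^(56.4/46.9)
      = 0.025487 + 0.093435 + 0.34253 + 1.2557 ≈ 1.7172 g.

1.7 g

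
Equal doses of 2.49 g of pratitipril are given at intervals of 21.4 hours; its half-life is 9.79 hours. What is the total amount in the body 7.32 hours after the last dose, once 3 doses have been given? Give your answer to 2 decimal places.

The 3 doses were given 50.12, 28.72, 7.32 hours ago.
Total = 2.49·(1/2)^(50.12/9.79) + 2.49·(1/2)^(28.72/9.79) + 2.49·(1/2)^(7.32/9.79)
      = 0.071626 + 0.32591 + 1.4829 ≈ 1.8805 g.

1.88 g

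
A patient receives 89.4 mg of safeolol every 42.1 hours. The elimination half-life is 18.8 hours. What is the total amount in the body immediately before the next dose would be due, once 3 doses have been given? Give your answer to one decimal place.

23.8 mg

The 3 doses were given 126.3, 84.2, 42.1 hours ago.
Total = 89.4·(1/2)^(126.3/18.8) + 89.4·(1/2)^(84.2/18.8) + 89.4·(1/2)^(42.1/18.8)
      = 0.84917 + 4.0097 + 18.933 ≈ 23.792 mg.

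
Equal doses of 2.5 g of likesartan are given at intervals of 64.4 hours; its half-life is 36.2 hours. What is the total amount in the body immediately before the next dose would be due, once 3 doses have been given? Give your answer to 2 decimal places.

1.00 g

The 3 doses were given 193.2, 128.8, 64.4 hours ago.
Total = 2.5·(1/2)^(193.2/36.2) + 2.5·(1/2)^(128.8/36.2) + 2.5·(1/2)^(64.4/36.2)
      = 0.06185 + 0.21226 + 0.72846 ≈ 1.0026 g.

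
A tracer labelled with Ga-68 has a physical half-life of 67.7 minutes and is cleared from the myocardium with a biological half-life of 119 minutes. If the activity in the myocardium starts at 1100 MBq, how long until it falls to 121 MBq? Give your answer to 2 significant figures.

140 minutes

1/t_eff = 1/t_phys + 1/t_biol = 1/67.7 + 1/119 = 0.023174 per minute.
t_eff = 67.7 × 119 / (67.7 + 119) ≈ 43.151 minutes.
n = log₂(1100/121) ≈ 3.1844; t = 3.1844 × 43.151 ≈ 137.41 minutes.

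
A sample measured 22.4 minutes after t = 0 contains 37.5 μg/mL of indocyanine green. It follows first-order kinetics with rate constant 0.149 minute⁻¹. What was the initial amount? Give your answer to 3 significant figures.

t½ = ln 2 / k = 0.69315 / 0.149 ≈ 4.652 minutes.
Number of half-lives elapsed: n = 22.4/4.652 ≈ 4.8151.
A₀ = A × 2^n = 37.5 × 2^4.8151 = 37.5 × 28.151 ≈ 1055.7 μg/mL.

1060 μg/mL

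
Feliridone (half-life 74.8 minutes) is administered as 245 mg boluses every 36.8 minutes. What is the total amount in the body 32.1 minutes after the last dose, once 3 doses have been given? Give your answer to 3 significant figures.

The 3 doses were given 105.7, 68.9, 32.1 minutes ago.
Total = 245·(1/2)^(105.7/74.8) + 245·(1/2)^(68.9/74.8) + 245·(1/2)^(32.1/74.8)
      = 91.998 + 129.38 + 181.96 ≈ 403.34 mg.

403 mg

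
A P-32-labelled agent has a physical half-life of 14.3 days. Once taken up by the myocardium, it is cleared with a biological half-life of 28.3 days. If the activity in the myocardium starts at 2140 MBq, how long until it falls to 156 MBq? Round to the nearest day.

1/t_eff = 1/t_phys + 1/t_biol = 1/14.3 + 1/28.3 = 0.10527 per day.
t_eff = 14.3 × 28.3 / (14.3 + 28.3) ≈ 9.4998 days.
n = log₂(2140/156) ≈ 3.778; t = 3.778 × 9.4998 ≈ 35.89 days.

36 days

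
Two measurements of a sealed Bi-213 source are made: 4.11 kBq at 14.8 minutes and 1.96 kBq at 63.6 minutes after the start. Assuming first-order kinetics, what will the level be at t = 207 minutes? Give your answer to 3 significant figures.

Over Δt = 63.6 − 14.8 = 48.8 minutes, the level fell by a factor of 4.11/1.96 ≈ 2.0969.
n = log₂(2.0969) ≈ 1.0683 half-lives, so t½ = 48.8/1.0683 ≈ 45.681 minutes.
From t = 63.6 to t = 207: 1.96 × (1/2)^((207−63.6)/45.681) ≈ 0.22247 kBq.

0.222 kBq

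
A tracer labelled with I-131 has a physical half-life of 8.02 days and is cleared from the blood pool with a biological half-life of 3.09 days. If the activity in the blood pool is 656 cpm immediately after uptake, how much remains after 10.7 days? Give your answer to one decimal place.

1/t_eff = 1/t_phys + 1/t_biol = 1/8.02 + 1/3.09 = 0.44831 per day.
t_eff = 8.02 × 3.09 / (8.02 + 3.09) ≈ 2.2306 days.
Remaining = 656 × (1/2)^(10.7/2.2306) = 656 × (1/2)^4.7969 ≈ 23.598 cpm.

23.6 cpm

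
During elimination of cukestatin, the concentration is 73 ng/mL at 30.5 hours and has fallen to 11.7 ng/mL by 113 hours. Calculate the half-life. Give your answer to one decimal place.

31.2 hours

Over Δt = 113 − 30.5 = 82.5 hours, the level fell by a factor of 73/11.7 ≈ 6.2393.
n = log₂(6.2393) ≈ 2.6414 half-lives, so t½ = 82.5/2.6414 ≈ 31.234 hours.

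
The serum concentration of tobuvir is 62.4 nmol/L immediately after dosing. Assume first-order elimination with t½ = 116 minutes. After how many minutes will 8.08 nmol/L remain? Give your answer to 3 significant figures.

342 minutes

Fraction remaining = 8.08/62.4 ≈ 0.12949.
n = log₂(62.4/8.08) = ln(7.7228)/ln 2 ≈ 2.9491 half-lives.
t = n × t½ = 2.9491 × 116 ≈ 342.1 minutes.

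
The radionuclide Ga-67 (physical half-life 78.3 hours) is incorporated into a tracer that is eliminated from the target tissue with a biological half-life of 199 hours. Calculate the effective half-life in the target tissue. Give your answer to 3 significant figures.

56.2 hours

1/t_eff = 1/t_phys + 1/t_biol = 1/78.3 + 1/199 = 0.017797 per hour.
t_eff = 78.3 × 199 / (78.3 + 199) ≈ 56.191 hours.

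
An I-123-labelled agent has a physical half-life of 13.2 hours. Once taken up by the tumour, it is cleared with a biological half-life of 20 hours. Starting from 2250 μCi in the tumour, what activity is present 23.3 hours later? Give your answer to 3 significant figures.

1/t_eff = 1/t_phys + 1/t_biol = 1/13.2 + 1/20 = 0.12576 per hour.
t_eff = 13.2 × 20 / (13.2 + 20) ≈ 7.9518 hours.
Remaining = 2250 × (1/2)^(23.3/7.9518) = 2250 × (1/2)^2.9302 ≈ 295.2 μCi.

295 μCi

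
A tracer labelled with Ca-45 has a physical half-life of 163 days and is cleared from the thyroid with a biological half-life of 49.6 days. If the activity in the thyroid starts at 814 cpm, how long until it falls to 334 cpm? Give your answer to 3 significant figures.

48.9 days

1/t_eff = 1/t_phys + 1/t_biol = 1/163 + 1/49.6 = 0.026296 per day.
t_eff = 163 × 49.6 / (163 + 49.6) ≈ 38.028 days.
n = log₂(814/334) ≈ 1.2852; t = 1.2852 × 38.028 ≈ 48.873 days.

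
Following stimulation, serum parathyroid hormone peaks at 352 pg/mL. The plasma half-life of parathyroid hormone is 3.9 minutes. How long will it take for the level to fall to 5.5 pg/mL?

23.4 minutes

5.5/352 = 1/64, so 6 half-lives have elapsed.
t = 6 × 3.9 = 23.4 minutes.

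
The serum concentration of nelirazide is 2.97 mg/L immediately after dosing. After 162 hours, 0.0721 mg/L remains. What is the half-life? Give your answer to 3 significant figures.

30.2 hours

A/A₀ = 0.0721/2.97 ≈ 0.024276.
n = log₂(41.193) ≈ 5.3643 half-lives elapsed in 162 hours.
t½ = 162/5.3643 ≈ 30.2 hours.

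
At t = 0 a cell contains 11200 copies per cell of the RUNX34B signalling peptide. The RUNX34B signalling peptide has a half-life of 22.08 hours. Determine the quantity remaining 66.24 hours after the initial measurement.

Elapsed time is 3 half-lives (66.24/22.08).
Each half-life halves the amount: 11200 × (1/2)^3 = 11200/8 = 1400 copies per cell.

1400 copies per cell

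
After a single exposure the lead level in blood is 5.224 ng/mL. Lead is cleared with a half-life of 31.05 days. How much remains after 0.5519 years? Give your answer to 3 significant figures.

Convert the elapsed time: 0.5519 years = 201.443 days.
Number of half-lives: n = 201.443/31.05 ≈ 6.4877.
Remaining = 5.224 × (1/2)^6.4877 = 5.224 × 0.011143 ≈ 0.058211 ng/mL.

0.0582 ng/mL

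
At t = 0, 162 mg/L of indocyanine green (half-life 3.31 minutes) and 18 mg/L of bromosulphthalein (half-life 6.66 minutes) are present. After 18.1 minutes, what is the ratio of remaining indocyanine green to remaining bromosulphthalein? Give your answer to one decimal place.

1.3

indocyanine green: 162 × (1/2)^(18.1/3.31) = 162 × (1/2)^5.4683 ≈ 3.6593 mg/L.
bromosulphthalein: 18 × (1/2)^(18.1/6.66) = 18 × (1/2)^2.7177 ≈ 2.7363 mg/L.
Ratio ≈ 3.6593 / 2.7363 ≈ 1.3373.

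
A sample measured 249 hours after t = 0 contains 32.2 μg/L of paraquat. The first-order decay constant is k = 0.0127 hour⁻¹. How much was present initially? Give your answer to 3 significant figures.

761 μg/L

t½ = ln 2 / k = 0.69315 / 0.0127 ≈ 54.579 hours.
Number of half-lives elapsed: n = 249/54.579 ≈ 4.5622.
A₀ = A × 2^n = 32.2 × 2^4.5622 = 32.2 × 23.625 ≈ 760.72 μg/L.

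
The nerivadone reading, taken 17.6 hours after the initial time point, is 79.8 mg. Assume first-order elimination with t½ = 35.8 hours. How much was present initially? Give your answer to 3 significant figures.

112 mg

Number of half-lives elapsed: n = 17.6/35.8 ≈ 0.49162.
A₀ = A × 2^n = 79.8 × 2^0.49162 = 79.8 × 1.406 ≈ 112.2 mg.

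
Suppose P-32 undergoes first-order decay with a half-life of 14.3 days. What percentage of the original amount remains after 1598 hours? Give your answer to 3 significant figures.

1598 hours = 66.5833 days.
n = 66.5833/14.3 ≈ 4.6562 half-lives.
Fraction remaining = (1/2)^4.6562 ≈ 0.03966, i.e. 3.966%.

3.97%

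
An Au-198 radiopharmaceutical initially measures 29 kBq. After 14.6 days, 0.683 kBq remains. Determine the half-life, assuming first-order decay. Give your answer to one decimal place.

2.7 days

A/A₀ = 0.683/29 ≈ 0.023552.
n = log₂(42.46) ≈ 5.408 half-lives elapsed in 14.6 days.
t½ = 14.6/5.408 ≈ 2.6997 days.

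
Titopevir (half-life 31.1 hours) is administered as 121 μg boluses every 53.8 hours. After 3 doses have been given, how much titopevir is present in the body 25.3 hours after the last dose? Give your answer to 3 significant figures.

The 3 doses were given 132.9, 79.1, 25.3 hours ago.
Total = 121·(1/2)^(132.9/31.1) + 121·(1/2)^(79.1/31.1) + 121·(1/2)^(25.3/31.1)
      = 6.2573 + 20.756 + 68.849 ≈ 95.862 μg.

95.9 μg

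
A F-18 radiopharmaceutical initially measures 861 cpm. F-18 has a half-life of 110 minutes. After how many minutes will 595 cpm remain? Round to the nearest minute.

Fraction remaining = 595/861 ≈ 0.69106.
n = log₂(861/595) = ln(1.4471)/ln 2 ≈ 0.53312 half-lives.
t = n × t½ = 0.53312 × 110 ≈ 58.644 minutes.

59 minutes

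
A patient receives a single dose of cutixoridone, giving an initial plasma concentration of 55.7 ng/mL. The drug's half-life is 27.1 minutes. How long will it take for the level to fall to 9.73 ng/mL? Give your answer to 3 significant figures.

68.2 minutes

Fraction remaining = 9.73/55.7 ≈ 0.17469.
n = log₂(55.7/9.73) = ln(5.7246)/ln 2 ≈ 2.5172 half-lives.
t = n × t½ = 2.5172 × 27.1 ≈ 68.215 minutes.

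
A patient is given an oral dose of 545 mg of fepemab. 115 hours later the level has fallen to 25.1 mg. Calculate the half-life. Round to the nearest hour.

26 hours

A/A₀ = 25.1/545 ≈ 0.046055.
n = log₂(21.713) ≈ 4.4405 half-lives elapsed in 115 hours.
t½ = 115/4.4405 ≈ 25.898 hours.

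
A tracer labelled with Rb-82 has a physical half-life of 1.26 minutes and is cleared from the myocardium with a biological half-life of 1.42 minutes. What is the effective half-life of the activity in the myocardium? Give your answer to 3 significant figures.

0.668 minutes

1/t_eff = 1/t_phys + 1/t_biol = 1/1.26 + 1/1.42 = 1.4979 per minute.
t_eff = 1.26 × 1.42 / (1.26 + 1.42) ≈ 0.66761 minutes.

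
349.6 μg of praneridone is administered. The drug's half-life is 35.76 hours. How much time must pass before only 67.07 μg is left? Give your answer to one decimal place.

85.2 hours

Fraction remaining = 67.07/349.6 ≈ 0.19185.
n = log₂(349.6/67.07) = ln(5.2125)/ln 2 ≈ 2.382 half-lives.
t = n × t½ = 2.382 × 35.76 ≈ 85.179 hours.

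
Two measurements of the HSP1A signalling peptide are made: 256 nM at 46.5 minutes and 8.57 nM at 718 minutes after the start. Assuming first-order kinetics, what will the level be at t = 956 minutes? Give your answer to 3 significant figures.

2.57 nM

Over Δt = 718 − 46.5 = 671.5 minutes, the level fell by a factor of 256/8.57 ≈ 29.872.
n = log₂(29.872) ≈ 4.9007 half-lives, so t½ = 671.5/4.9007 ≈ 137.02 minutes.
From t = 718 to t = 956: 8.57 × (1/2)^((956−718)/137.02) ≈ 2.571 nM.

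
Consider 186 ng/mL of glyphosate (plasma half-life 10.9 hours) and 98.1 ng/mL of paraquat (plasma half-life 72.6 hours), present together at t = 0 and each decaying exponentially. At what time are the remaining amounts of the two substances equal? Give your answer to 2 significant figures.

12 hours

Set 186·(1/2)^(t/10.9) = 98.1·(1/2)^(t/72.6).
Taking log₂: log₂(186/98.1) = t·(1/10.9 − 1/72.6).
log₂(1.896) = 0.92298; 1/10.9 − 1/72.6 = 0.077969.
t = 0.92298 / 0.077969 ≈ 11.838 hours.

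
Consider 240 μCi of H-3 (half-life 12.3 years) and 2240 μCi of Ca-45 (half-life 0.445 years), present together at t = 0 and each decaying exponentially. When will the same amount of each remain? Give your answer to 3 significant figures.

1.49 years

Set 240·(1/2)^(t/12.3) = 2240·(1/2)^(t/0.445).
Taking log₂: log₂(240/2240) = t·(1/12.3 − 1/0.445).
log₂(0.10714) = -3.2224; 1/12.3 − 1/0.445 = -2.1659.
t = -3.2224 / -2.1659 ≈ 1.4878 years.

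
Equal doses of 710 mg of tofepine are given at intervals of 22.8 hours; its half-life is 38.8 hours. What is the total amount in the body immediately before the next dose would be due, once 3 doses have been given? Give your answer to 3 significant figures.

996 mg

The 3 doses were given 68.4, 45.6, 22.8 hours ago.
Total = 710·(1/2)^(68.4/38.8) + 710·(1/2)^(45.6/38.8) + 710·(1/2)^(22.8/38.8)
      = 209.21 + 314.39 + 472.46 ≈ 996.06 mg.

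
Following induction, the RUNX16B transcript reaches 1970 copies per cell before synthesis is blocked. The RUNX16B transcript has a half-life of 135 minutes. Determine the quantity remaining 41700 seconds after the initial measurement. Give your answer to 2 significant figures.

Convert the elapsed time: 41700 seconds = 695 minutes.
Number of half-lives: n = 695/135 ≈ 5.1481.
Remaining = 1970 × (1/2)^5.1481 = 1970 × 0.0282 ≈ 55.554 copies per cell.

56 copies per cell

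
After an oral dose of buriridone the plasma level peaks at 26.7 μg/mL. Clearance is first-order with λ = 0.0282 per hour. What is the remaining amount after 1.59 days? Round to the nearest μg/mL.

9 μg/mL

t½ = ln 2 / λ = 0.69315 / 0.0282 ≈ 24.58 hours.
Convert the elapsed time: 1.59 days = 38.16 hours.
Number of half-lives: n = 38.16/24.58 ≈ 1.5525.
Remaining = 26.7 × (1/2)^1.5525 = 26.7 × 0.34092 ≈ 9.1025 μg/mL.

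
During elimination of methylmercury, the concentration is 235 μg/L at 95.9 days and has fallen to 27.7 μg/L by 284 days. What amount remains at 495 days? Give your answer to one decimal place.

Over Δt = 284 − 95.9 = 188.1 days, the level fell by a factor of 235/27.7 ≈ 8.4838.
n = log₂(8.4838) ≈ 3.0847 half-lives, so t½ = 188.1/3.0847 ≈ 60.978 days.
From t = 284 to t = 495: 27.7 × (1/2)^((495−284)/60.978) ≈ 2.5168 μg/L.

2.5 μg/L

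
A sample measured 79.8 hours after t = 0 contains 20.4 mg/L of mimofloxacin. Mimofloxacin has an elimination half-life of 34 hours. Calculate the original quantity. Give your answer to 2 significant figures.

Number of half-lives elapsed: n = 79.8/34 ≈ 2.3471.
A₀ = A × 2^n = 20.4 × 2^2.3471 = 20.4 × 5.0879 ≈ 103.79 mg/L.

100 mg/L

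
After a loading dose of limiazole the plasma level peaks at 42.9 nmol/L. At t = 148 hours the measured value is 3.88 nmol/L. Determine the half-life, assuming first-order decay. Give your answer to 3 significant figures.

A/A₀ = 3.88/42.9 ≈ 0.090443.
n = log₂(11.057) ≈ 3.4668 half-lives elapsed in 148 hours.
t½ = 148/3.4668 ≈ 42.69 hours.

42.7 hours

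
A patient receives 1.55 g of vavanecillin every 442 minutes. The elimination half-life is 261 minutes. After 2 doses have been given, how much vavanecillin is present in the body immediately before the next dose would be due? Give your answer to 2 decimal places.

0.63 g

The 2 doses were given 884, 442 minutes ago.
Total = 1.55·(1/2)^(884/261) + 1.55·(1/2)^(442/261)
      = 0.14817 + 0.47923 ≈ 0.62739 g.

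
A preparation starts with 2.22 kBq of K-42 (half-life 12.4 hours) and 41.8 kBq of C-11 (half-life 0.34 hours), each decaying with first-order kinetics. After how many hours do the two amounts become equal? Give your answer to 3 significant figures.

Set 2.22·(1/2)^(t/12.4) = 41.8·(1/2)^(t/0.34).
Taking log₂: log₂(2.22/41.8) = t·(1/12.4 − 1/0.34).
log₂(0.05311) = -4.2349; 1/12.4 − 1/0.34 = -2.8605.
t = -4.2349 / -2.8605 ≈ 1.4804 hours.

1.48 hours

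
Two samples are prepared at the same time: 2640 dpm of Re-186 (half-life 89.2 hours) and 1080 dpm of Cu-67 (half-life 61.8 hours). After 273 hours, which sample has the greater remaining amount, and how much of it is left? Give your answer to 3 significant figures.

Re-186, 316 dpm

Re-186: 2640 × (1/2)^3.0605 ≈ 316.44 dpm.
Cu-67: 1080 × (1/2)^4.4175 ≈ 50.54 dpm.
Re-186 has more remaining, at ≈ 316.44 dpm.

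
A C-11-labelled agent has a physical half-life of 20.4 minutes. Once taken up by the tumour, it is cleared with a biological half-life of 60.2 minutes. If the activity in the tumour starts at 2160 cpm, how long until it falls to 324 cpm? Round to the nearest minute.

1/t_eff = 1/t_phys + 1/t_biol = 1/20.4 + 1/60.2 = 0.065631 per minute.
t_eff = 20.4 × 60.2 / (20.4 + 60.2) ≈ 15.237 minutes.
n = log₂(2160/324) ≈ 2.737; t = 2.737 × 15.237 ≈ 41.702 minutes.

42 minutes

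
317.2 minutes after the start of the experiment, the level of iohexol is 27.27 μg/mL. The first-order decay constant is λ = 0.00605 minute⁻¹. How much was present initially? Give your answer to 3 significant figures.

186 μg/mL

t½ = ln 2 / λ = 0.69315 / 0.00605 ≈ 114.57 minutes.
Number of half-lives elapsed: n = 317.2/114.57 ≈ 2.7686.
A₀ = A × 2^n = 27.27 × 2^2.7686 = 27.27 × 6.8145 ≈ 185.83 μg/mL.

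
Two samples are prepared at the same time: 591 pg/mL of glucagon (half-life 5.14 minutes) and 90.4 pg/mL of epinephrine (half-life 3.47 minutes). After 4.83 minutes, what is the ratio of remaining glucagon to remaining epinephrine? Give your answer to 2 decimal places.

8.94

glucagon: 591 × (1/2)^(4.83/5.14) = 591 × (1/2)^0.93969 ≈ 308.12 pg/mL.
epinephrine: 90.4 × (1/2)^(4.83/3.47) = 90.4 × (1/2)^1.3919 ≈ 34.447 pg/mL.
Ratio ≈ 308.12 / 34.447 ≈ 8.9445.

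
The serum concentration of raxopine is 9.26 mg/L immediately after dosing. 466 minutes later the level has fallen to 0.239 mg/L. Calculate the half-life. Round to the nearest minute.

88 minutes

A/A₀ = 0.239/9.26 ≈ 0.02581.
n = log₂(38.745) ≈ 5.2759 half-lives elapsed in 466 minutes.
t½ = 466/5.2759 ≈ 88.326 minutes.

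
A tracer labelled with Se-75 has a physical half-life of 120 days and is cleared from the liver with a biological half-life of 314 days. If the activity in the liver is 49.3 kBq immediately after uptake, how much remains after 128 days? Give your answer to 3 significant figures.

1/t_eff = 1/t_phys + 1/t_biol = 1/120 + 1/314 = 0.011518 per day.
t_eff = 120 × 314 / (120 + 314) ≈ 86.82 days.
Remaining = 49.3 × (1/2)^(128/86.82) = 49.3 × (1/2)^1.4743 ≈ 17.743 kBq.

17.7 kBq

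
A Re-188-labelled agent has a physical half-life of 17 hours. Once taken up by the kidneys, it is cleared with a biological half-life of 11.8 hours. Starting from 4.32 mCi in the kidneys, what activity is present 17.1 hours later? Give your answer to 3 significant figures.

1/t_eff = 1/t_phys + 1/t_biol = 1/17 + 1/11.8 = 0.14357 per hour.
t_eff = 17 × 11.8 / (17 + 11.8) ≈ 6.9653 hours.
Remaining = 4.32 × (1/2)^(17.1/6.9653) = 4.32 × (1/2)^2.455 ≈ 0.78785 mCi.

0.788 mCi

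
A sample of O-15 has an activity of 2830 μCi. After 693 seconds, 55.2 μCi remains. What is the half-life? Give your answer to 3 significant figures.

A/A₀ = 55.2/2830 ≈ 0.019505.
n = log₂(51.268) ≈ 5.68 half-lives elapsed in 693 seconds.
t½ = 693/5.68 ≈ 122.01 seconds.

122 seconds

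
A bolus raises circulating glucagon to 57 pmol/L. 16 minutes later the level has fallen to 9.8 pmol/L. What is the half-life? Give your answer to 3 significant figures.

A/A₀ = 9.8/57 ≈ 0.17193.
n = log₂(5.8163) ≈ 2.5401 half-lives elapsed in 16 minutes.
t½ = 16/2.5401 ≈ 6.2989 minutes.

6.30 minutes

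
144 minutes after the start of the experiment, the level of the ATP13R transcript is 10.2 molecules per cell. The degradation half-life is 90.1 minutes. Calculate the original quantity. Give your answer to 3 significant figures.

Number of half-lives elapsed: n = 144/90.1 ≈ 1.5982.
A₀ = A × 2^n = 10.2 × 2^1.5982 = 10.2 × 3.0277 ≈ 30.883 molecules per cell.

30.9 molecules per cell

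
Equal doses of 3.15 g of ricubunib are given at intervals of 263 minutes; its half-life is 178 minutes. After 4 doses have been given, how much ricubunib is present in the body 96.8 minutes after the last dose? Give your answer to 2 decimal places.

3.32 g

The 4 doses were given 885.8, 622.8, 359.8, 96.8 minutes ago.
Total = 3.15·(1/2)^(885.8/178) + 3.15·(1/2)^(622.8/178) + 3.15·(1/2)^(359.8/178) + 3.15·(1/2)^(96.8/178)
      = 0.10006 + 0.27864 + 0.77593 + 2.1607 ≈ 3.3154 g.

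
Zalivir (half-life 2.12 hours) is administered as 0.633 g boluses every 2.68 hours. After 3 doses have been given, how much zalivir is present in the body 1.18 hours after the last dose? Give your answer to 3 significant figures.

The 3 doses were given 6.54, 3.86, 1.18 hours ago.
Total = 0.633·(1/2)^(6.54/2.12) + 0.633·(1/2)^(3.86/2.12) + 0.633·(1/2)^(1.18/2.12)
      = 0.074603 + 0.17919 + 0.43038 ≈ 0.68417 g.

0.684 g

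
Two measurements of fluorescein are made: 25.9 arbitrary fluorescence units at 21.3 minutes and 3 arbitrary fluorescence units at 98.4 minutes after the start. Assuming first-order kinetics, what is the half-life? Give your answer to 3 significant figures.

24.8 minutes

Over Δt = 98.4 − 21.3 = 77.1 minutes, the level fell by a factor of 25.9/3 ≈ 8.6333.
n = log₂(8.6333) ≈ 3.1099 half-lives, so t½ = 77.1/3.1099 ≈ 24.792 minutes.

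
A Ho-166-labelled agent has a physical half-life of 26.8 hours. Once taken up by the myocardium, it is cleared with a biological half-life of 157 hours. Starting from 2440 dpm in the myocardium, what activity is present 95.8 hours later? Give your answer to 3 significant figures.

1/t_eff = 1/t_phys + 1/t_biol = 1/26.8 + 1/157 = 0.043683 per hour.
t_eff = 26.8 × 157 / (26.8 + 157) ≈ 22.892 hours.
Remaining = 2440 × (1/2)^(95.8/22.892) = 2440 × (1/2)^4.1848 ≈ 134.16 dpm.

134 dpm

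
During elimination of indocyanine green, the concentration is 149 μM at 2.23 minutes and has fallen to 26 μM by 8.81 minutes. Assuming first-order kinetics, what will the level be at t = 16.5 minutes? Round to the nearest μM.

Over Δt = 8.81 − 2.23 = 6.58 minutes, the level fell by a factor of 149/26 ≈ 5.7308.
n = log₂(5.7308) ≈ 2.5187 half-lives, so t½ = 6.58/2.5187 ≈ 2.6124 minutes.
From t = 8.81 to t = 16.5: 26 × (1/2)^((16.5−8.81)/2.6124) ≈ 3.3795 μM.

3 μM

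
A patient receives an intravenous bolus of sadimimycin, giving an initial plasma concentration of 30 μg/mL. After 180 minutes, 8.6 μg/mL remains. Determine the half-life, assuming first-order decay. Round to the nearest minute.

A/A₀ = 8.6/30 ≈ 0.28667.
n = log₂(3.4884) ≈ 1.8026 half-lives elapsed in 180 minutes.
t½ = 180/1.8026 ≈ 99.858 minutes.

100 minutes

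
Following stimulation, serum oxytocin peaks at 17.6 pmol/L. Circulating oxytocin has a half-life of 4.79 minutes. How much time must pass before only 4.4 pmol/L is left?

9.58 minutes

4.4/17.6 = 1/4, so 2 half-lives have elapsed.
t = 2 × 4.79 = 9.58 minutes.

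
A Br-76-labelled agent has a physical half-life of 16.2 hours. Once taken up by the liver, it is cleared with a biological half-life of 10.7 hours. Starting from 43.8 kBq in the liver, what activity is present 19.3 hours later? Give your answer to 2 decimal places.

5.49 kBq

1/t_eff = 1/t_phys + 1/t_biol = 1/16.2 + 1/10.7 = 0.15519 per hour.
t_eff = 16.2 × 10.7 / (16.2 + 10.7) ≈ 6.4439 hours.
Remaining = 43.8 × (1/2)^(19.3/6.4439) = 43.8 × (1/2)^2.9951 ≈ 5.4936 kBq.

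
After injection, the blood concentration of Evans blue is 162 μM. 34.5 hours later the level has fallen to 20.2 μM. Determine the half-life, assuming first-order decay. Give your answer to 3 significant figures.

11.5 hours

A/A₀ = 20.2/162 ≈ 0.12469.
n = log₂(8.0198) ≈ 3.0036 half-lives elapsed in 34.5 hours.
t½ = 34.5/3.0036 ≈ 11.486 hours.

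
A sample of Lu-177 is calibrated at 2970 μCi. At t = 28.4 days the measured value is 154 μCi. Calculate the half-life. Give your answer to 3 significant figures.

A/A₀ = 154/2970 ≈ 0.051852.
n = log₂(19.286) ≈ 4.2695 half-lives elapsed in 28.4 days.
t½ = 28.4/4.2695 ≈ 6.6519 days.

6.65 days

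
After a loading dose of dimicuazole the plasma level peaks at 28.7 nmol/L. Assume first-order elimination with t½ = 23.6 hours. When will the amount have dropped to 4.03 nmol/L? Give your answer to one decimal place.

Fraction remaining = 4.03/28.7 ≈ 0.14042.
n = log₂(28.7/4.03) = ln(7.1216)/ln 2 ≈ 2.8322 half-lives.
t = n × t½ = 2.8322 × 23.6 ≈ 66.84 hours.

66.8 hours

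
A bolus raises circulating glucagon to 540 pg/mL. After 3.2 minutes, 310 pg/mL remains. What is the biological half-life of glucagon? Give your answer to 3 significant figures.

4.00 minutes

A/A₀ = 310/540 ≈ 0.57407.
n = log₂(1.7419) ≈ 0.80069 half-lives elapsed in 3.2 minutes.
t½ = 3.2/0.80069 ≈ 3.9965 minutes.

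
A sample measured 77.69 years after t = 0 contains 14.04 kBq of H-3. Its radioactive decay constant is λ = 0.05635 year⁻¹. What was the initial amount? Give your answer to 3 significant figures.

t½ = ln 2 / λ = 0.69315 / 0.05635 ≈ 12.301 years.
Number of half-lives elapsed: n = 77.69/12.301 ≈ 6.3159.
A₀ = A × 2^n = 14.04 × 2^6.3159 = 14.04 × 79.665 ≈ 1118.5 kBq.

1120 kBq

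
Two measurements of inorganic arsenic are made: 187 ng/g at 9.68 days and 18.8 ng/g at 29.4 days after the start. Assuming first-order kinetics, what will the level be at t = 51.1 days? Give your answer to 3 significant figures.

1.50 ng/g

Over Δt = 29.4 − 9.68 = 19.72 days, the level fell by a factor of 187/18.8 ≈ 9.9468.
n = log₂(9.9468) ≈ 3.3142 half-lives, so t½ = 19.72/3.3142 ≈ 5.9501 days.
From t = 29.4 to t = 51.1: 18.8 × (1/2)^((51.1−29.4)/5.9501) ≈ 1.5007 ng/g.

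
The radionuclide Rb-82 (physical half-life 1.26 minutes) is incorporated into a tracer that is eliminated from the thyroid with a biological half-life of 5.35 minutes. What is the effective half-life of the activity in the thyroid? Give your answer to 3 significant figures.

1/t_eff = 1/t_phys + 1/t_biol = 1/1.26 + 1/5.35 = 0.98057 per minute.
t_eff = 1.26 × 5.35 / (1.26 + 5.35) ≈ 1.0198 minutes.

1.02 minutes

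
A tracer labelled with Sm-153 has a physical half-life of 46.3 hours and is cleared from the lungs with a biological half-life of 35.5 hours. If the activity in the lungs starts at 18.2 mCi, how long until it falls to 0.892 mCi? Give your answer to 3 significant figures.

1/t_eff = 1/t_phys + 1/t_biol = 1/46.3 + 1/35.5 = 0.049767 per hour.
t_eff = 46.3 × 35.5 / (46.3 + 35.5) ≈ 20.094 hours.
n = log₂(18.2/0.892) ≈ 4.3508; t = 4.3508 × 20.094 ≈ 87.422 hours.

87.4 hours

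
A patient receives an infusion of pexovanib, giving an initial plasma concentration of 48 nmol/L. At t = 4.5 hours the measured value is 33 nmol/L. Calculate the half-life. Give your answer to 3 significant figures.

8.32 hours

A/A₀ = 33/48 ≈ 0.6875.
n = log₂(1.4545) ≈ 0.54057 half-lives elapsed in 4.5 hours.
t½ = 4.5/0.54057 ≈ 8.3246 hours.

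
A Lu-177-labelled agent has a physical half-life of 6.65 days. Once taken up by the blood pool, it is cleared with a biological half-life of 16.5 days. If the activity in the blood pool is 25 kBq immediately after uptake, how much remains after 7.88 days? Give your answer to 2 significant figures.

1/t_eff = 1/t_phys + 1/t_biol = 1/6.65 + 1/16.5 = 0.21098 per day.
t_eff = 6.65 × 16.5 / (6.65 + 16.5) ≈ 4.7397 days.
Remaining = 25 × (1/2)^(7.88/4.7397) = 25 × (1/2)^1.6625 ≈ 7.8971 kBq.

7.9 kBq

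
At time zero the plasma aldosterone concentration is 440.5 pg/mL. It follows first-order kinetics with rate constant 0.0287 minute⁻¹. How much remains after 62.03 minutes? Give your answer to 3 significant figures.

t½ = ln 2 / k = 0.69315 / 0.0287 ≈ 24.151 minutes.
Number of half-lives: n = 62.03/24.151 ≈ 2.5684.
Remaining = 440.5 × (1/2)^2.5684 = 440.5 × 0.16859 ≈ 74.266 pg/mL.

74.3 pg/mL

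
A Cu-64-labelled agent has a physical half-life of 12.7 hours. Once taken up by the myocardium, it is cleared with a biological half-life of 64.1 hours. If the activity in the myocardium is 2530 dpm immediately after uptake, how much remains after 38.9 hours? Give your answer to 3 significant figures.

1/t_eff = 1/t_phys + 1/t_biol = 1/12.7 + 1/64.1 = 0.094341 per hour.
t_eff = 12.7 × 64.1 / (12.7 + 64.1) ≈ 10.6 hours.
Remaining = 2530 × (1/2)^(38.9/10.6) = 2530 × (1/2)^3.6699 ≈ 198.79 dpm.

199 dpm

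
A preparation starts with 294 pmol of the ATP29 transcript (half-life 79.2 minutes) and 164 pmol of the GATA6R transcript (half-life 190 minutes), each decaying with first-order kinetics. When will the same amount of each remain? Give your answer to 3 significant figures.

Set 294·(1/2)^(t/79.2) = 164·(1/2)^(t/190).
Taking log₂: log₂(294/164) = t·(1/79.2 − 1/190).
log₂(1.7927) = 0.84212; 1/79.2 − 1/190 = 0.0073631.
t = 0.84212 / 0.0073631 ≈ 114.37 minutes.

114 minutes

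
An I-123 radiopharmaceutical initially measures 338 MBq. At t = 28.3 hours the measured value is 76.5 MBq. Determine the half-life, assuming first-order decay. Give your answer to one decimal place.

13.2 hours

A/A₀ = 76.5/338 ≈ 0.22633.
n = log₂(4.4183) ≈ 2.1435 half-lives elapsed in 28.3 hours.
t½ = 28.3/2.1435 ≈ 13.203 hours.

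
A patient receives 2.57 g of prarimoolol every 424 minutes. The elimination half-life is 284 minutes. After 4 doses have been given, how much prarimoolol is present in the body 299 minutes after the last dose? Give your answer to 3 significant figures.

The 4 doses were given 1571, 1147, 723, 299 minutes ago.
Total = 2.57·(1/2)^(1571/284) + 2.57·(1/2)^(1147/284) + 2.57·(1/2)^(723/284) + 2.57·(1/2)^(299/284)
      = 0.055556 + 0.15637 + 0.44013 + 1.2388 ≈ 1.8909 g.

1.89 g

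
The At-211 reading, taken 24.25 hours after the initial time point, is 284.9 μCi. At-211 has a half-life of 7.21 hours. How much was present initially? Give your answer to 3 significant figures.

2930 μCi

Number of half-lives elapsed: n = 24.25/7.21 ≈ 3.3634.
A₀ = A × 2^n = 284.9 × 2^3.3634 = 284.9 × 10.292 ≈ 2932.1 μCi.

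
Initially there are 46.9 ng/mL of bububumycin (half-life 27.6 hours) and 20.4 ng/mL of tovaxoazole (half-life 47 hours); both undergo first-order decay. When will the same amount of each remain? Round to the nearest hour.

80 hours

Set 46.9·(1/2)^(t/27.6) = 20.4·(1/2)^(t/47).
Taking log₂: log₂(46.9/20.4) = t·(1/27.6 − 1/47).
log₂(2.299) = 1.201; 1/27.6 − 1/47 = 0.014955.
t = 1.201 / 0.014955 ≈ 80.307 hours.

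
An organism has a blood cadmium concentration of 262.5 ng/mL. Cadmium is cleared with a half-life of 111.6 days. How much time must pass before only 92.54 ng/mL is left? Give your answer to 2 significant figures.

170 days

Fraction remaining = 92.54/262.5 ≈ 0.35253.
n = log₂(262.5/92.54) = ln(2.8366)/ln 2 ≈ 1.5042 half-lives.
t = n × t½ = 1.5042 × 111.6 ≈ 167.87 days.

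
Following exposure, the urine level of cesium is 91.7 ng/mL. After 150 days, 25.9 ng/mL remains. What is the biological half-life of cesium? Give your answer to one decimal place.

82.2 days

A/A₀ = 25.9/91.7 ≈ 0.28244.
n = log₂(3.5405) ≈ 1.824 half-lives elapsed in 150 days.
t½ = 150/1.824 ≈ 82.238 days.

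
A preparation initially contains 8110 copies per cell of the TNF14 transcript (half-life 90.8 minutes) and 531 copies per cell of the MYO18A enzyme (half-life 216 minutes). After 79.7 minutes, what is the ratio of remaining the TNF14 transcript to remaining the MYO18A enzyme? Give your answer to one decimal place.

10.7

TNF14 transcript: 8110 × (1/2)^(79.7/90.8) = 8110 × (1/2)^0.87775 ≈ 4413.6 copies per cell.
MYO18A enzyme: 531 × (1/2)^(79.7/216) = 531 × (1/2)^0.36898 ≈ 411.17 copies per cell.
Ratio ≈ 4413.6 / 411.17 ≈ 10.734.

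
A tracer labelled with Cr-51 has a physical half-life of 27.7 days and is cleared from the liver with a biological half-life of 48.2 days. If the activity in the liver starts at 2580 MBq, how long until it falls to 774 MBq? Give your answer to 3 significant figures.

30.6 days

1/t_eff = 1/t_phys + 1/t_biol = 1/27.7 + 1/48.2 = 0.056848 per day.
t_eff = 27.7 × 48.2 / (27.7 + 48.2) ≈ 17.591 days.
n = log₂(2580/774) ≈ 1.737; t = 1.737 × 17.591 ≈ 30.555 days.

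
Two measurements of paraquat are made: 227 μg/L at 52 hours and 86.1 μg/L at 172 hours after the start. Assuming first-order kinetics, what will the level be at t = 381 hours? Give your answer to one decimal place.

Over Δt = 172 − 52 = 120 hours, the level fell by a factor of 227/86.1 ≈ 2.6365.
n = log₂(2.6365) ≈ 1.3986 half-lives, so t½ = 120/1.3986 ≈ 85.8 hours.
From t = 172 to t = 381: 86.1 × (1/2)^((381−172)/85.8) ≈ 15.912 μg/L.

15.9 μg/L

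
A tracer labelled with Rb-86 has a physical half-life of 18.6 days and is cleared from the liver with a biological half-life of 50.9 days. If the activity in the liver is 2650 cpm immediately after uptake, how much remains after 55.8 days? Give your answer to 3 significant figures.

1/t_eff = 1/t_phys + 1/t_biol = 1/18.6 + 1/50.9 = 0.07341 per day.
t_eff = 18.6 × 50.9 / (18.6 + 50.9) ≈ 13.622 days.
Remaining = 2650 × (1/2)^(55.8/13.622) = 2650 × (1/2)^4.0963 ≈ 154.93 cpm.

155 cpm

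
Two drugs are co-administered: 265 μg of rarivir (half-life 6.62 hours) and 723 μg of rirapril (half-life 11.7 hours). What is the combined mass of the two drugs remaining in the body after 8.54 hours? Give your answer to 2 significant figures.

540 μg

rarivir: 265 × (1/2)^(8.54/6.62) = 265 × (1/2)^1.29 ≈ 108.37 μg.
rirapril: 723 × (1/2)^(8.54/11.7) = 723 × (1/2)^0.72991 ≈ 435.93 μg.
Total = 108.37 + 435.93 ≈ 544.3 μg.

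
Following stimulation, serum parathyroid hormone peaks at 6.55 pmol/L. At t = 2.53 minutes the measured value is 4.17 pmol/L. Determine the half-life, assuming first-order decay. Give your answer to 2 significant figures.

3.9 minutes

A/A₀ = 4.17/6.55 ≈ 0.63664.
n = log₂(1.5707) ≈ 0.65145 half-lives elapsed in 2.53 minutes.
t½ = 2.53/0.65145 ≈ 3.8837 minutes.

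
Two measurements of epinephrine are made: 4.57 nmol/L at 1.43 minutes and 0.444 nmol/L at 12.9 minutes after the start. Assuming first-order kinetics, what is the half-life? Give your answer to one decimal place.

3.4 minutes

Over Δt = 12.9 − 1.43 = 11.47 minutes, the level fell by a factor of 4.57/0.444 ≈ 10.293.
n = log₂(10.293) ≈ 3.3636 half-lives, so t½ = 11.47/3.3636 ≈ 3.4101 minutes.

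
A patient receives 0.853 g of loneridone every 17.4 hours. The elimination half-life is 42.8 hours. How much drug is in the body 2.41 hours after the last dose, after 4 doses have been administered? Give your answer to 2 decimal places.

The 4 doses were given 54.61, 37.21, 19.81, 2.41 hours ago.
Total = 0.853·(1/2)^(54.61/42.8) + 0.853·(1/2)^(37.21/42.8) + 0.853·(1/2)^(19.81/42.8) + 0.853·(1/2)^(2.41/42.8)
      = 0.35225 + 0.46691 + 0.6189 + 0.82035 ≈ 2.2584 g.

2.26 g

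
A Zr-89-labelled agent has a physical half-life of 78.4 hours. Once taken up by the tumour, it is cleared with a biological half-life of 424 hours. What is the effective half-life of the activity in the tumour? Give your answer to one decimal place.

66.2 hours

1/t_eff = 1/t_phys + 1/t_biol = 1/78.4 + 1/424 = 0.015114 per hour.
t_eff = 78.4 × 424 / (78.4 + 424) ≈ 66.166 hours.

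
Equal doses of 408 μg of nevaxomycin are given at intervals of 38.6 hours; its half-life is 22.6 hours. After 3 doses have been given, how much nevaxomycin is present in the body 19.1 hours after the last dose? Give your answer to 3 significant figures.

318 μg

The 3 doses were given 96.3, 57.7, 19.1 hours ago.
Total = 408·(1/2)^(96.3/22.6) + 408·(1/2)^(57.7/22.6) + 408·(1/2)^(19.1/22.6)
      = 21.279 + 69.519 + 227.12 ≈ 317.91 μg.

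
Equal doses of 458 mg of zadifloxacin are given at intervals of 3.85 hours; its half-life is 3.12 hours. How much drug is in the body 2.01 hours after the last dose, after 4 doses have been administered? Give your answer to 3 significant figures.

493 mg

The 4 doses were given 13.56, 9.71, 5.86, 2.01 hours ago.
Total = 458·(1/2)^(13.56/3.12) + 458·(1/2)^(9.71/3.12) + 458·(1/2)^(5.86/3.12) + 458·(1/2)^(2.01/3.12)
      = 22.519 + 52.967 + 124.59 + 293.04 ≈ 493.12 mg.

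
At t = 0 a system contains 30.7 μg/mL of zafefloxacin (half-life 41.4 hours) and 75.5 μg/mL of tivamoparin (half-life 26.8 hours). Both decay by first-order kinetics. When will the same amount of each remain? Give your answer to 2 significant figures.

99 hours

Set 30.7·(1/2)^(t/41.4) = 75.5·(1/2)^(t/26.8).
Taking log₂: log₂(30.7/75.5) = t·(1/41.4 − 1/26.8).
log₂(0.40662) = -1.2982; 1/41.4 − 1/26.8 = -0.013159.
t = -1.2982 / -0.013159 ≈ 98.659 hours.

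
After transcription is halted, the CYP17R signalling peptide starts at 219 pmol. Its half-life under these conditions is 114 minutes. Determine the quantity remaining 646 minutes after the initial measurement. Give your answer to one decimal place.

Number of half-lives: n = 646/114 ≈ 5.6667.
Remaining = 219 × (1/2)^5.6667 = 219 × 0.019686 ≈ 4.3113 pmol.

4.3 pmol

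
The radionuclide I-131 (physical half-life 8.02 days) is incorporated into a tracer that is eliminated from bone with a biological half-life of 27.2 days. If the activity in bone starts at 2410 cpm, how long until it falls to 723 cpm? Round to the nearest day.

1/t_eff = 1/t_phys + 1/t_biol = 1/8.02 + 1/27.2 = 0.16145 per day.
t_eff = 8.02 × 27.2 / (8.02 + 27.2) ≈ 6.1938 days.
n = log₂(2410/723) ≈ 1.737; t = 1.737 × 6.1938 ≈ 10.758 days.

11 days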